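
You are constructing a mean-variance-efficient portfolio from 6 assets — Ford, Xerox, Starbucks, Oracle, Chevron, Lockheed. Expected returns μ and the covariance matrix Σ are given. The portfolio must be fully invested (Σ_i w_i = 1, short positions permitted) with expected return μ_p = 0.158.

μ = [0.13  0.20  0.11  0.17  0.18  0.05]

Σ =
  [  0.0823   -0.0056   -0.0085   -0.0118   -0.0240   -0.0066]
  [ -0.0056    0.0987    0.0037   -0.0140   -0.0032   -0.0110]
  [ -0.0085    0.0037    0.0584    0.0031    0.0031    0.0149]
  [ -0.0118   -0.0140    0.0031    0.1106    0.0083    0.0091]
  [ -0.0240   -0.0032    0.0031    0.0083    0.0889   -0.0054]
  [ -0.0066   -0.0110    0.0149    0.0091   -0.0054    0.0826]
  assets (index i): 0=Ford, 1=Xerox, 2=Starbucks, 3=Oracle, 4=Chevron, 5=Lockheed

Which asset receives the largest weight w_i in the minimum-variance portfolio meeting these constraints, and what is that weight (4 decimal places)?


u=Σ⁻¹μ = [3.0751  2.5878  1.7008  1.8663  2.7670  0.8641]
v=Σ⁻¹𝟙 = [22.1621  14.3372  14.6354  10.4519  17.0579  13.1103]
a=μᵀu=1.962952  b=𝟙ᵀu=12.861153  c=𝟙ᵀv=91.754717  D=ac−b²=14.700824
λ₁=(c·0.158−b)/D = (91.754717·0.158−12.861153)/14.700824 = 0.111293
λ₂=(a−b·0.158)/D = (1.962952−12.861153·0.158)/14.700824 = -0.004701
w* = 0.111293·u + -0.004701·v:
  w_0 = 0.111293·3.0751 + -0.004701·22.1621 = 0.2381  (Ford)
  w_1 = 0.111293·2.5878 + -0.004701·14.3372 = 0.2206  (Xerox)
  w_2 = 0.111293·1.7008 + -0.004701·14.6354 = 0.1205  (Starbucks)
  w_3 = 0.111293·1.8663 + -0.004701·10.4519 = 0.1586  (Oracle)
  w_4 = 0.111293·2.7670 + -0.004701·17.0579 = 0.2278  (Chevron)
  w_5 = 0.111293·0.8641 + -0.004701·13.1103 = 0.0345  (Lockheed)
Σw_i=1.0000  μᵀw=0.1580
σ²=wᵀΣw=λ₁·μ_p+λ₂ = 0.111293·0.158 + -0.004701 = 0.012883 ≈ 0.0129

Ford (0.2381)


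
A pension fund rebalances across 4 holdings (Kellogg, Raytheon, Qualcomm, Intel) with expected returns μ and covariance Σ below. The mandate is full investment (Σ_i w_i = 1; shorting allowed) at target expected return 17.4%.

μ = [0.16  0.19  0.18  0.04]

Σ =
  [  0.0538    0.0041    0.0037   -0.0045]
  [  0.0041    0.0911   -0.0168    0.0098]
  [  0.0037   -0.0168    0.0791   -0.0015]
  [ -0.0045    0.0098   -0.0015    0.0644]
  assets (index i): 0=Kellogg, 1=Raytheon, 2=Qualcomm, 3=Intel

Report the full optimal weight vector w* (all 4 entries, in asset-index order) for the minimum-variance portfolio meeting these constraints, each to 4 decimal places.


x=Σ⁻¹μ = [2.6490  2.4051  2.6720  0.5025]
y=Σ⁻¹𝟙 = [18.0312  11.1736  14.4644  15.4245]
a=μᵀx=1.381869  b=𝟙ᵀx=8.228559  c=𝟙ᵀy=59.093740  D=ac−b²=13.950605
λ₁=(c·0.174−b)/D = (59.093740·0.174−8.228559)/13.950605 = 0.147216
λ₂=(a−b·0.174)/D = (1.381869−8.228559·0.174)/13.950605 = -0.003577
w* = 0.147216·x + -0.003577·y:
  w_0 = 0.147216·2.6490 + -0.003577·18.0312 = 0.3255  (Kellogg)
  w_1 = 0.147216·2.4051 + -0.003577·11.1736 = 0.3141  (Raytheon)
  w_2 = 0.147216·2.6720 + -0.003577·14.4644 = 0.3416  (Qualcomm)
  w_3 = 0.147216·0.5025 + -0.003577·15.4245 = 0.0188  (Intel)
Σw_i=1.0000  μᵀw=0.1740
σ²=wᵀΣw=λ₁·μ_p+λ₂ = 0.147216·0.174 + -0.003577 = 0.022039 ≈ 0.0220

0.3255  0.3141  0.3416  0.0188


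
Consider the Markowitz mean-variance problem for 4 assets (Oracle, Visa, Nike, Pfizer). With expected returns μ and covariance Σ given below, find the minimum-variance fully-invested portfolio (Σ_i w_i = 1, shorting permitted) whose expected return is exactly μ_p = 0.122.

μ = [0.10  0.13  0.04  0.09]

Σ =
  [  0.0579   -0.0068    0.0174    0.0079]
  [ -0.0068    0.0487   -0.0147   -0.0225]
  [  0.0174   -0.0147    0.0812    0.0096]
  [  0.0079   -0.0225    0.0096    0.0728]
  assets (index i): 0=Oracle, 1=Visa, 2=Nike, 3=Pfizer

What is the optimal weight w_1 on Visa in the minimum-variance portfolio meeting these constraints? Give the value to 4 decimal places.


g=Σ⁻¹μ = [1.7238  4.1305  0.6055  2.2460]
h=Σ⁻¹𝟙 = [14.6284  36.6063  13.2401  21.7167]
a=μᵀg=0.935705  b=𝟙ᵀg=8.705764  c=𝟙ᵀh=86.191493  D=ac−b²=4.859499
λ₁=(c·0.122−b)/D = (86.191493·0.122−8.705764)/4.859499 = 0.372384
λ₂=(a−b·0.122)/D = (0.935705−8.705764·0.122)/4.859499 = -0.026011
w* = 0.372384·g + -0.026011·h:
  w_0 = 0.372384·1.7238 + -0.026011·14.6284 = 0.2614  (Oracle)
  w_1 = 0.372384·4.1305 + -0.026011·36.6063 = 0.5860  (Visa)
  w_2 = 0.372384·0.6055 + -0.026011·13.2401 = -0.1189  (Nike)
  w_3 = 0.372384·2.2460 + -0.026011·21.7167 = 0.2715  (Pfizer)
Σw_i=1.0000  μᵀw=0.1220
σ²=wᵀΣw=λ₁·μ_p+λ₂ = 0.372384·0.122 + -0.026011 = 0.019420 ≈ 0.0194

0.5860


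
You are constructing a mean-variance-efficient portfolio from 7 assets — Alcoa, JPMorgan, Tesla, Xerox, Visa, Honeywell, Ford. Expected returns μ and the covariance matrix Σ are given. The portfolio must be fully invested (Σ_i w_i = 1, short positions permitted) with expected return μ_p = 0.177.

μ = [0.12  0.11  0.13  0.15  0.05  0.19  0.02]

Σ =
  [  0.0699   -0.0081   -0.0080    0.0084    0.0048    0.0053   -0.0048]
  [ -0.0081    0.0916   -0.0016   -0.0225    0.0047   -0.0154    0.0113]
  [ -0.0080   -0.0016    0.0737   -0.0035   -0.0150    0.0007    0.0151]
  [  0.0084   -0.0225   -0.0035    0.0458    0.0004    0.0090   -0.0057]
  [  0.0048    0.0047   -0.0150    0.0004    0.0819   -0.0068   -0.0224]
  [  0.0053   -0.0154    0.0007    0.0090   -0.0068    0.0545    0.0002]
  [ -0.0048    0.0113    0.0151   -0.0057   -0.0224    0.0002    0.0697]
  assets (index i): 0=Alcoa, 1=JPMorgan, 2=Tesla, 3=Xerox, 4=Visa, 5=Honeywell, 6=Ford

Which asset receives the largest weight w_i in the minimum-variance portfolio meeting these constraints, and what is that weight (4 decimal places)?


x=Σ⁻¹μ = [1.5081  2.8705  2.3462  3.8771  1.0885  3.6159  0.0737]
y=Σ⁻¹𝟙 = [13.4341  19.6417  17.1256  28.3189  19.5919  20.0782  16.9325]
a=μᵀx=2.126212  b=𝟙ᵀx=15.379946  c=𝟙ᵀy=135.122932  D=ac−b²=50.757212
λ₁=(c·0.177−b)/D = (135.122932·0.177−15.379946)/50.757212 = 0.168189
λ₂=(a−b·0.177)/D = (2.126212−15.379946·0.177)/50.757212 = -0.011743
w* = 0.168189·x + -0.011743·y:
  w_0 = 0.168189·1.5081 + -0.011743·13.4341 = 0.0959  (Alcoa)
  w_1 = 0.168189·2.8705 + -0.011743·19.6417 = 0.2521  (JPMorgan)
  w_2 = 0.168189·2.3462 + -0.011743·17.1256 = 0.1935  (Tesla)
  w_3 = 0.168189·3.8771 + -0.011743·28.3189 = 0.3195  (Xerox)
  w_4 = 0.168189·1.0885 + -0.011743·19.5919 = -0.0470  (Visa)
  w_5 = 0.168189·3.6159 + -0.011743·20.0782 = 0.3724  (Honeywell)
  w_6 = 0.168189·0.0737 + -0.011743·16.9325 = -0.1864  (Ford)
Σw_i=1.0000  μᵀw=0.1770
σ²=wᵀΣw=λ₁·μ_p+λ₂ = 0.168189·0.177 + -0.011743 = 0.018027 ≈ 0.0180

Honeywell (0.3724)


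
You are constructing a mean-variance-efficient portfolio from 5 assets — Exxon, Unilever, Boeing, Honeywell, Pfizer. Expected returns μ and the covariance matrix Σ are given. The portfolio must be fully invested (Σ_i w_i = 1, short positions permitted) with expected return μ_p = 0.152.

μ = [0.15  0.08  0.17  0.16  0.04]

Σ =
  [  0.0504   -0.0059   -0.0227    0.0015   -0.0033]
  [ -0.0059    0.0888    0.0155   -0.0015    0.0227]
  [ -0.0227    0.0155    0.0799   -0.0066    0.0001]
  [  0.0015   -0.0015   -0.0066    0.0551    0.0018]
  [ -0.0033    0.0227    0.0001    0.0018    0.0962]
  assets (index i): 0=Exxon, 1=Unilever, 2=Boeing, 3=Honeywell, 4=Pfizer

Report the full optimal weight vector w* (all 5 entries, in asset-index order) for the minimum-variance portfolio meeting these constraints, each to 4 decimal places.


p=Σ⁻¹μ = [4.5859  0.5350  3.5915  3.2112  0.3830]
q=Σ⁻¹𝟙 = [30.3317  7.5244  21.2953  19.7760  9.2678]
a=μᵀp=1.870373  b=𝟙ᵀp=12.306778  c=𝟙ᵀq=88.195190  D=ac−b²=13.501105
λ₁=(c·0.152−b)/D = (88.195190·0.152−12.306778)/13.501105 = 0.081393
λ₂=(a−b·0.152)/D = (1.870373−12.306778·0.152)/13.501105 = -0.000019
w* = 0.081393·p + -0.000019·q:
  w_0 = 0.081393·4.5859 + -0.000019·30.3317 = 0.3727  (Exxon)
  w_1 = 0.081393·0.5350 + -0.000019·7.5244 = 0.0434  (Unilever)
  w_2 = 0.081393·3.5915 + -0.000019·21.2953 = 0.2919  (Boeing)
  w_3 = 0.081393·3.2112 + -0.000019·19.7760 = 0.2610  (Honeywell)
  w_4 = 0.081393·0.3830 + -0.000019·9.2678 = 0.0310  (Pfizer)
Σw_i=1.0000  μᵀw=0.1520
σ²=wᵀΣw=λ₁·μ_p+λ₂ = 0.081393·0.152 + -0.000019 = 0.012353 ≈ 0.0124

0.3727  0.0434  0.2919  0.2610  0.0310


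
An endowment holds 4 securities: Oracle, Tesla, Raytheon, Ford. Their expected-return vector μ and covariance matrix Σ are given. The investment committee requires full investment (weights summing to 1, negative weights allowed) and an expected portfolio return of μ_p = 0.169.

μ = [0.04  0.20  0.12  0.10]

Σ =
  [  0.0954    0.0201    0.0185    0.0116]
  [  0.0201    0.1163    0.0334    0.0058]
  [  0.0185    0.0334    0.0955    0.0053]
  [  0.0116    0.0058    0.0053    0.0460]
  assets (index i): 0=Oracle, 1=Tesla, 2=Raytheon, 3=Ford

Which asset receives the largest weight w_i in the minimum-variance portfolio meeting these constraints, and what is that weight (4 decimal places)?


Tesla (0.5307)

g=Σ⁻¹μ = [-0.2634  1.4703  0.6837  1.9762]
h=Σ⁻¹𝟙 = [5.9034  4.7339  6.6236  18.8904]
a=μᵀg=0.563185  b=𝟙ᵀg=3.866785  c=𝟙ᵀh=36.151299  D=ac−b²=5.407832
λ₁=(c·0.169−b)/D = (36.151299·0.169−3.866785)/5.407832 = 0.414729
λ₂=(a−b·0.169)/D = (0.563185−3.866785·0.169)/5.407832 = -0.016698
w* = 0.414729·g + -0.016698·h:
  w_0 = 0.414729·-0.2634 + -0.016698·5.9034 = -0.2078  (Oracle)
  w_1 = 0.414729·1.4703 + -0.016698·4.7339 = 0.5307  (Tesla)
  w_2 = 0.414729·0.6837 + -0.016698·6.6236 = 0.1729  (Raytheon)
  w_3 = 0.414729·1.9762 + -0.016698·18.8904 = 0.5041  (Ford)
Σw_i=1.0000  μᵀw=0.1690
σ²=wᵀΣw=λ₁·μ_p+λ₂ = 0.414729·0.169 + -0.016698 = 0.053391 ≈ 0.0534


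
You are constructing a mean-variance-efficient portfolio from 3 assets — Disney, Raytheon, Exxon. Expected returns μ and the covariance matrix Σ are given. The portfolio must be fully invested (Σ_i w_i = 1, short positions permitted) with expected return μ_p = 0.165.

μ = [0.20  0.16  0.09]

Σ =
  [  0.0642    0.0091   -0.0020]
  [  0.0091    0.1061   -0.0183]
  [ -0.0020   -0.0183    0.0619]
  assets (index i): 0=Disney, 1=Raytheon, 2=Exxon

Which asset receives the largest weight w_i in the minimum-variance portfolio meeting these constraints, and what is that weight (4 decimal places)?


x=Σ⁻¹μ = [2.9510  1.6039  2.0235]
y=Σ⁻¹𝟙 = [14.5518  11.6379  20.0659]
a=μᵀx=1.028932  b=𝟙ᵀx=6.578360  c=𝟙ᵀy=46.255618  D=ac−b²=4.319059
λ₁=(c·0.165−b)/D = (46.255618·0.165−6.578360)/4.319059 = 0.243992
λ₂=(a−b·0.165)/D = (1.028932−6.578360·0.165)/4.319059 = -0.013081
w* = 0.243992·x + -0.013081·y:
  w_0 = 0.243992·2.9510 + -0.013081·14.5518 = 0.5297  (Disney)
  w_1 = 0.243992·1.6039 + -0.013081·11.6379 = 0.2391  (Raytheon)
  w_2 = 0.243992·2.0235 + -0.013081·20.0659 = 0.2312  (Exxon)
Σw_i=1.0000  μᵀw=0.1650
σ²=wᵀΣw=λ₁·μ_p+λ₂ = 0.243992·0.165 + -0.013081 = 0.027178 ≈ 0.0272

Disney (0.5297)


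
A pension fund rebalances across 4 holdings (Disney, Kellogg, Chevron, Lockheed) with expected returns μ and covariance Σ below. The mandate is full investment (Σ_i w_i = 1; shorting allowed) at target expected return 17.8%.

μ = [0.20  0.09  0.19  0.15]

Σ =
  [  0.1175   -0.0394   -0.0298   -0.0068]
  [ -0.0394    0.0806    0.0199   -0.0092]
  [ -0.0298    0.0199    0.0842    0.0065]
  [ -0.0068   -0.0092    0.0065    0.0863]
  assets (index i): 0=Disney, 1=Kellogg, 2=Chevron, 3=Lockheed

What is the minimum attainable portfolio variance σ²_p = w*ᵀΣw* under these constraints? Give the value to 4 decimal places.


0.0210

g=Σ⁻¹μ = [3.2733  2.2774  2.7197  2.0340]
h=Σ⁻¹𝟙 = [19.4238  20.3688  12.8312  14.3230]
a=μᵀg=1.681462  b=𝟙ᵀg=10.304342  c=𝟙ᵀh=66.946876  D=ac−b²=6.389155
λ₁=(c·0.178−b)/D = (66.946876·0.178−10.304342)/6.389155 = 0.252334
λ₂=(a−b·0.178)/D = (1.681462−10.304342·0.178)/6.389155 = -0.023902
w* = 0.252334·g + -0.023902·h:
  w_0 = 0.252334·3.2733 + -0.023902·19.4238 = 0.3617  (Disney)
  w_1 = 0.252334·2.2774 + -0.023902·20.3688 = 0.0878  (Kellogg)
  w_2 = 0.252334·2.7197 + -0.023902·12.8312 = 0.3796  (Chevron)
  w_3 = 0.252334·2.0340 + -0.023902·14.3230 = 0.1709  (Lockheed)
Σw_i=1.0000  μᵀw=0.1780
σ²=wᵀΣw=λ₁·μ_p+λ₂ = 0.252334·0.178 + -0.023902 = 0.021014 ≈ 0.0210


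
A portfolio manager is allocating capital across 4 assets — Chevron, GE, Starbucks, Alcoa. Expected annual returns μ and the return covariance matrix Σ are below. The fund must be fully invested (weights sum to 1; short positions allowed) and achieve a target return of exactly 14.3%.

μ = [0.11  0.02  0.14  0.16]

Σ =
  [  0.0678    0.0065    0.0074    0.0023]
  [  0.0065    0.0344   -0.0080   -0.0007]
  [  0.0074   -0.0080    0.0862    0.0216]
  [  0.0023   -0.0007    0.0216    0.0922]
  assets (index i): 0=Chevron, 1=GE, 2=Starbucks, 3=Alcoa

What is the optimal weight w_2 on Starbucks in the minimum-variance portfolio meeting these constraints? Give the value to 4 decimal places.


0.2951

g=Σ⁻¹μ = [1.3820  0.6300  1.2074  1.4228]
h=Σ⁻¹𝟙 = [10.3527  29.9426  11.4534  8.1318]
a=μᵀg=0.561306  b=𝟙ᵀg=4.642222  c=𝟙ᵀh=59.880598  D=ac−b²=12.061091
λ₁=(c·0.143−b)/D = (59.880598·0.143−4.642222)/12.061091 = 0.325070
λ₂=(a−b·0.143)/D = (0.561306−4.642222·0.143)/12.061091 = -0.008501
w* = 0.325070·g + -0.008501·h:
  w_0 = 0.325070·1.3820 + -0.008501·10.3527 = 0.3612  (Chevron)
  w_1 = 0.325070·0.6300 + -0.008501·29.9426 = -0.0497  (GE)
  w_2 = 0.325070·1.2074 + -0.008501·11.4534 = 0.2951  (Starbucks)
  w_3 = 0.325070·1.4228 + -0.008501·8.1318 = 0.3934  (Alcoa)
Σw_i=1.0000  μᵀw=0.1430
σ²=wᵀΣw=λ₁·μ_p+λ₂ = 0.325070·0.143 + -0.008501 = 0.037984 ≈ 0.0380


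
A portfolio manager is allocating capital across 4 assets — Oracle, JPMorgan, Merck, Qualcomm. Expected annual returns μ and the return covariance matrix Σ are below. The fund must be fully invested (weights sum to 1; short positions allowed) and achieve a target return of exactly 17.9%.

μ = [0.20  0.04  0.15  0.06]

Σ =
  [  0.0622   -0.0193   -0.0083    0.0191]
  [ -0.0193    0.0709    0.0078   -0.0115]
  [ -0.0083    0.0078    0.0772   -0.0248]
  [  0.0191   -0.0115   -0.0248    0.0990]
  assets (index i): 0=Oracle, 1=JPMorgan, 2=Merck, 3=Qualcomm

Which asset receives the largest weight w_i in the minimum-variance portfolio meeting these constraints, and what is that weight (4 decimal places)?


Oracle (0.6374)

p=Σ⁻¹μ = [3.7835  1.4336  2.4128  0.6471]
q=Σ⁻¹𝟙 = [20.6361  19.8917  17.2593  12.7539]
a=μᵀp=1.214797  b=𝟙ᵀp=8.277017  c=𝟙ᵀq=70.541039  D=ac−b²=17.184003
λ₁=(c·0.179−b)/D = (70.541039·0.179−8.277017)/17.184003 = 0.253132
λ₂=(a−b·0.179)/D = (1.214797−8.277017·0.179)/17.184003 = -0.015525
w* = 0.253132·p + -0.015525·q:
  w_0 = 0.253132·3.7835 + -0.015525·20.6361 = 0.6374  (Oracle)
  w_1 = 0.253132·1.4336 + -0.015525·19.8917 = 0.0541  (JPMorgan)
  w_2 = 0.253132·2.4128 + -0.015525·17.2593 = 0.3428  (Merck)
  w_3 = 0.253132·0.6471 + -0.015525·12.7539 = -0.0342  (Qualcomm)
Σw_i=1.0000  μᵀw=0.1790
σ²=wᵀΣw=λ₁·μ_p+λ₂ = 0.253132·0.179 + -0.015525 = 0.029785 ≈ 0.0298


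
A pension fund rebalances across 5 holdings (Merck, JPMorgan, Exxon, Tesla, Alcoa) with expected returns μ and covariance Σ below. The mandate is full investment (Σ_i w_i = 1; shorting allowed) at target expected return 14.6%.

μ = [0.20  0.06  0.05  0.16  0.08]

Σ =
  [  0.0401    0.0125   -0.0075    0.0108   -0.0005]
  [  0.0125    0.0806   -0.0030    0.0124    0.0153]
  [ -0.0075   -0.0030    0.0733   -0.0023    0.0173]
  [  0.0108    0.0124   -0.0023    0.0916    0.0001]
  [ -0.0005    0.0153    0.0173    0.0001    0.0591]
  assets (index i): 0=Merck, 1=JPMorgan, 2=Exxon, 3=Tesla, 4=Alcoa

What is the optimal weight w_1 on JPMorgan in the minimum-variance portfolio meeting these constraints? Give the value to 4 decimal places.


0.0204

x=Σ⁻¹μ = [4.9716  -0.4167  0.9220  1.2388  1.2316]
y=Σ⁻¹𝟙 = [23.7787  5.8656  13.8319  7.6541  11.5413]
a=μᵀx=1.312142  b=𝟙ᵀx=7.947225  c=𝟙ᵀy=62.671561  D=ac−b²=19.075628
λ₁=(c·0.146−b)/D = (62.671561·0.146−7.947225)/19.075628 = 0.063055
λ₂=(a−b·0.146)/D = (1.312142−7.947225·0.146)/19.075628 = 0.007960
w* = 0.063055·x + 0.007960·y:
  w_0 = 0.063055·4.9716 + 0.007960·23.7787 = 0.5028  (Merck)
  w_1 = 0.063055·-0.4167 + 0.007960·5.8656 = 0.0204  (JPMorgan)
  w_2 = 0.063055·0.9220 + 0.007960·13.8319 = 0.1682  (Exxon)
  w_3 = 0.063055·1.2388 + 0.007960·7.6541 = 0.1390  (Tesla)
  w_4 = 0.063055·1.2316 + 0.007960·11.5413 = 0.1695  (Alcoa)
Σw_i=1.0000  μᵀw=0.1460
σ²=wᵀΣw=λ₁·μ_p+λ₂ = 0.063055·0.146 + 0.007960 = 0.017166 ≈ 0.0172


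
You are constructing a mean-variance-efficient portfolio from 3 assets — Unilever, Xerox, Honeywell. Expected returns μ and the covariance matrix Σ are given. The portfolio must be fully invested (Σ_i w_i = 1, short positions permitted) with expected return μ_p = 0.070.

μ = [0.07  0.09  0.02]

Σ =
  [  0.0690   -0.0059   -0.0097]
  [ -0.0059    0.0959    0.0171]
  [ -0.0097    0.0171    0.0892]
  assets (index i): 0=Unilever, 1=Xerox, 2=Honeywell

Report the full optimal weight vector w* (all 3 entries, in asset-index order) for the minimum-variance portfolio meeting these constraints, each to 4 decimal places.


0.4801  0.3713  0.1485

u=Σ⁻¹μ = [1.1205  0.9792  0.1583]
v=Σ⁻¹𝟙 = [16.8810  9.4632  11.2323]
a=μᵀu=0.169727  b=𝟙ᵀu=2.258006  c=𝟙ᵀv=37.576540  D=ac−b²=1.279144
λ₁=(c·0.070−b)/D = (37.576540·0.070−2.258006)/1.279144 = 0.291095
λ₂=(a−b·0.070)/D = (0.169727−2.258006·0.070)/1.279144 = 0.009120
w* = 0.291095·u + 0.009120·v:
  w_0 = 0.291095·1.1205 + 0.009120·16.8810 = 0.4801  (Unilever)
  w_1 = 0.291095·0.9792 + 0.009120·9.4632 = 0.3713  (Xerox)
  w_2 = 0.291095·0.1583 + 0.009120·11.2323 = 0.1485  (Honeywell)
Σw_i=1.0000  μᵀw=0.0700
σ²=wᵀΣw=λ₁·μ_p+λ₂ = 0.291095·0.070 + 0.009120 = 0.029497 ≈ 0.0295


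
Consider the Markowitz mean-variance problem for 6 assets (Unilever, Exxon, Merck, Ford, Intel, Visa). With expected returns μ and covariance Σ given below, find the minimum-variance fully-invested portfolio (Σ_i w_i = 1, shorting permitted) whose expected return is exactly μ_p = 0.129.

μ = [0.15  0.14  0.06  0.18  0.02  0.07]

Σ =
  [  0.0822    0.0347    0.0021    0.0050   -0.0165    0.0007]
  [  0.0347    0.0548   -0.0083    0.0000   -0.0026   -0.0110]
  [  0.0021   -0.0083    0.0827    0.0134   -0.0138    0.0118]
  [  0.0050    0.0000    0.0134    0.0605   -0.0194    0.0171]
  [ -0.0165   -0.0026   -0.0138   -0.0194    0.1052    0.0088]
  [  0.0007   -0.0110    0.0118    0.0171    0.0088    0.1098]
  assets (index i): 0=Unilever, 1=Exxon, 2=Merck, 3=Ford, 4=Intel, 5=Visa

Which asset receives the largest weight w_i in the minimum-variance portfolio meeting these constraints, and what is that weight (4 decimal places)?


p=Σ⁻¹μ = [0.9152  2.1549  0.5609  3.0293  0.9994  0.2354]
q=Σ⁻¹𝟙 = [6.1688  18.1524  12.8058  16.4184  15.1494  5.7394]
a=μᵀp=1.054350  b=𝟙ᵀp=7.895057  c=𝟙ᵀq=74.434115  D=ac−b²=16.147654
λ₁=(c·0.129−b)/D = (74.434115·0.129−7.895057)/16.147654 = 0.105708
λ₂=(a−b·0.129)/D = (1.054350−7.895057·0.129)/16.147654 = 0.002222
w* = 0.105708·p + 0.002222·q:
  w_0 = 0.105708·0.9152 + 0.002222·6.1688 = 0.1105  (Unilever)
  w_1 = 0.105708·2.1549 + 0.002222·18.1524 = 0.2681  (Exxon)
  w_2 = 0.105708·0.5609 + 0.002222·12.8058 = 0.0878  (Merck)
  w_3 = 0.105708·3.0293 + 0.002222·16.4184 = 0.3567  (Ford)
  w_4 = 0.105708·0.9994 + 0.002222·15.1494 = 0.1393  (Intel)
  w_5 = 0.105708·0.2354 + 0.002222·5.7394 = 0.0376  (Visa)
Σw_i=1.0000  μᵀw=0.1290
σ²=wᵀΣw=λ₁·μ_p+λ₂ = 0.105708·0.129 + 0.002222 = 0.015859 ≈ 0.0159

Ford (0.3567)


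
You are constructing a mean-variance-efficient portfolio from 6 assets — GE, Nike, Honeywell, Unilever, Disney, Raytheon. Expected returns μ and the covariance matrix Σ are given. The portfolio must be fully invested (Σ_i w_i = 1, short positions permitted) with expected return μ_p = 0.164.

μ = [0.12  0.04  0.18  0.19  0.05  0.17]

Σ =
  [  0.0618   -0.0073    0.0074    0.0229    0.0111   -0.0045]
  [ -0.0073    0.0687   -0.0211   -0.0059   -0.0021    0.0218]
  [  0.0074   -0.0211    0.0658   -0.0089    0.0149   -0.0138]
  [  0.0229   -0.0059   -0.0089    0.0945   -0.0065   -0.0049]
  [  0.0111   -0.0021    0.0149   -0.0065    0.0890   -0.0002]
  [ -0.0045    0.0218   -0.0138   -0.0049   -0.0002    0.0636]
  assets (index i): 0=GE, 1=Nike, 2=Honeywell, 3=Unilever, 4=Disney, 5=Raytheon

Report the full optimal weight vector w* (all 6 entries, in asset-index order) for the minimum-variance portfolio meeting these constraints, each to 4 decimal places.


0.0781  0.0801  0.3438  0.2066  -0.0063  0.2977

u=Σ⁻¹μ = [0.9482  1.0275  4.0097  2.3997  -0.0205  3.4427]
v=Σ⁻¹𝟙 = [10.7519  19.1629  23.5477  12.7288  7.3705  16.0288]
a=μᵀu=1.916793  b=𝟙ᵀu=11.807217  c=𝟙ᵀv=89.590618  D=ac−b²=32.316281
λ₁=(c·0.164−b)/D = (89.590618·0.164−11.807217)/32.316281 = 0.089294
λ₂=(a−b·0.164)/D = (1.916793−11.807217·0.164)/32.316281 = -0.000606
w* = 0.089294·u + -0.000606·v:
  w_0 = 0.089294·0.9482 + -0.000606·10.7519 = 0.0781  (GE)
  w_1 = 0.089294·1.0275 + -0.000606·19.1629 = 0.0801  (Nike)
  w_2 = 0.089294·4.0097 + -0.000606·23.5477 = 0.3438  (Honeywell)
  w_3 = 0.089294·2.3997 + -0.000606·12.7288 = 0.2066  (Unilever)
  w_4 = 0.089294·-0.0205 + -0.000606·7.3705 = -0.0063  (Disney)
  w_5 = 0.089294·3.4427 + -0.000606·16.0288 = 0.2977  (Raytheon)
Σw_i=1.0000  μᵀw=0.1640
σ²=wᵀΣw=λ₁·μ_p+λ₂ = 0.089294·0.164 + -0.000606 = 0.014038 ≈ 0.0140


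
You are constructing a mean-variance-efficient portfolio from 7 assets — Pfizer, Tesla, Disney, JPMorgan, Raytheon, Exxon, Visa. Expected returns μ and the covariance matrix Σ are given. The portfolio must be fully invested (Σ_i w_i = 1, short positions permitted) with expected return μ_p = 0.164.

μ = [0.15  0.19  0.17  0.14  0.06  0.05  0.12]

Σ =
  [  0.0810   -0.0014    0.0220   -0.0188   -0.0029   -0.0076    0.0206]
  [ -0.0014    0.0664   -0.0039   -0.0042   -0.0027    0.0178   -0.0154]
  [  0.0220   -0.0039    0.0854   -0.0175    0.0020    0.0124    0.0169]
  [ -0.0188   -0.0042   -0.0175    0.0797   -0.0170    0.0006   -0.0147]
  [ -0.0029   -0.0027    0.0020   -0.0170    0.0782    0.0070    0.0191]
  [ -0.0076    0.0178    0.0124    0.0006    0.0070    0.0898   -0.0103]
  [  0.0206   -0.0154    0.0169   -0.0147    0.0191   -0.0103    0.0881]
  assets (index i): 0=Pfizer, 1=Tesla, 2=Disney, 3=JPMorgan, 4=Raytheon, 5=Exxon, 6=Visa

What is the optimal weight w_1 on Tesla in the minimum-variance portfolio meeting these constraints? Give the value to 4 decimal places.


u=Σ⁻¹μ = [1.7824  3.6981  2.1204  3.3847  1.3180  -0.2794  1.4314]
v=Σ⁻¹𝟙 = [13.9633  18.7911  10.4424  24.4260  15.7189  7.0074  10.8544]
a=μᵀu=2.041208  b=𝟙ᵀu=13.455667  c=𝟙ᵀv=101.203377  D=ac−b²=25.522154
λ₁=(c·0.164−b)/D = (101.203377·0.164−13.455667)/25.522154 = 0.123096
λ₂=(a−b·0.164)/D = (2.041208−13.455667·0.164)/25.522154 = -0.006485
w* = 0.123096·u + -0.006485·v:
  w_0 = 0.123096·1.7824 + -0.006485·13.9633 = 0.1289  (Pfizer)
  w_1 = 0.123096·3.6981 + -0.006485·18.7911 = 0.3334  (Tesla)
  w_2 = 0.123096·2.1204 + -0.006485·10.4424 = 0.1933  (Disney)
  w_3 = 0.123096·3.3847 + -0.006485·24.4260 = 0.2582  (JPMorgan)
  w_4 = 0.123096·1.3180 + -0.006485·15.7189 = 0.0603  (Raytheon)
  w_5 = 0.123096·-0.2794 + -0.006485·7.0074 = -0.0798  (Exxon)
  w_6 = 0.123096·1.4314 + -0.006485·10.8544 = 0.1058  (Visa)
Σw_i=1.0000  μᵀw=0.1640
σ²=wᵀΣw=λ₁·μ_p+λ₂ = 0.123096·0.164 + -0.006485 = 0.013702 ≈ 0.0137

0.3334


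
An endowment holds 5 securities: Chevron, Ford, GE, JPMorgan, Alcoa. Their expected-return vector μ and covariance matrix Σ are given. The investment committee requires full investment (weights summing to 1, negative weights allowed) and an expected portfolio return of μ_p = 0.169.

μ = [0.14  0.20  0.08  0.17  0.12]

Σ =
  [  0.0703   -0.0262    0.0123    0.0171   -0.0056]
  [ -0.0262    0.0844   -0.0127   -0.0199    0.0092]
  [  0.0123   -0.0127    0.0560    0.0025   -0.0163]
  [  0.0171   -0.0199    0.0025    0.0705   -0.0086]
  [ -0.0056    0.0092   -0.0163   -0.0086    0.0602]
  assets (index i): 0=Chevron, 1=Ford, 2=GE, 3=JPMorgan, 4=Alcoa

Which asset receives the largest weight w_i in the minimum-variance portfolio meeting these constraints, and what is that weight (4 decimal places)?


Ford (0.3834)

g=Σ⁻¹μ = [2.4867  3.9580  2.4336  3.1724  2.7319]
h=Σ⁻¹𝟙 = [15.3861  22.2840  25.7648  18.7929  24.2979]
a=μᵀg=2.201560  b=𝟙ᵀg=14.782577  c=𝟙ᵀh=106.525730  D=ac−b²=15.998210
λ₁=(c·0.169−b)/D = (106.525730·0.169−14.782577)/15.998210 = 0.201289
λ₂=(a−b·0.169)/D = (2.201560−14.782577·0.169)/15.998210 = -0.018546
w* = 0.201289·g + -0.018546·h:
  w_0 = 0.201289·2.4867 + -0.018546·15.3861 = 0.2152  (Chevron)
  w_1 = 0.201289·3.9580 + -0.018546·22.2840 = 0.3834  (Ford)
  w_2 = 0.201289·2.4336 + -0.018546·25.7648 = 0.0120  (GE)
  w_3 = 0.201289·3.1724 + -0.018546·18.7929 = 0.2900  (JPMorgan)
  w_4 = 0.201289·2.7319 + -0.018546·24.2979 = 0.0993  (Alcoa)
Σw_i=1.0000  μᵀw=0.1690
σ²=wᵀΣw=λ₁·μ_p+λ₂ = 0.201289·0.169 + -0.018546 = 0.015472 ≈ 0.0155


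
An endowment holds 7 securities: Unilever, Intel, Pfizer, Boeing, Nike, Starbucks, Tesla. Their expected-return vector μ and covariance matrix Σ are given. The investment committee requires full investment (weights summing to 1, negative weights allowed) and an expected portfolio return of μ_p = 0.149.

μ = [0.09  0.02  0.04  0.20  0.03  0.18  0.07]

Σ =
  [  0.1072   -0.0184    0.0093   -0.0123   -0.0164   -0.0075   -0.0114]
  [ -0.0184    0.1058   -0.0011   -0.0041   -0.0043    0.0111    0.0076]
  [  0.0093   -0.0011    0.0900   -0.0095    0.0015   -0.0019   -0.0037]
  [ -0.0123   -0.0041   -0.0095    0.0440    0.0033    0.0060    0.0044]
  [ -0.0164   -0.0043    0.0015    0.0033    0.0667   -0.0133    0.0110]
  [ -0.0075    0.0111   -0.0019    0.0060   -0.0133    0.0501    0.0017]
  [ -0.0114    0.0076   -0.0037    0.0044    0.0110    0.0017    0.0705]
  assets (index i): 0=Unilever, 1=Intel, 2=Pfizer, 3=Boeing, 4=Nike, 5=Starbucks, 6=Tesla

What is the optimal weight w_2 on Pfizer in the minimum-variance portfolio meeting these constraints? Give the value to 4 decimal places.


u=Σ⁻¹μ = [1.8793  0.3259  0.8265  4.6201  1.2823  3.5956  0.7299]
v=Σ⁻¹𝟙 = [19.3317  11.6195  12.5888  26.0532  21.6713  23.0115  11.1562]
a=μᵀu=1.869506  b=𝟙ᵀu=13.259573  c=𝟙ᵀv=125.432195  D=ac−b²=58.679959
λ₁=(c·0.149−b)/D = (125.432195·0.149−13.259573)/58.679959 = 0.092533
λ₂=(a−b·0.149)/D = (1.869506−13.259573·0.149)/58.679959 = -0.001809
w* = 0.092533·u + -0.001809·v:
  w_0 = 0.092533·1.8793 + -0.001809·19.3317 = 0.1389  (Unilever)
  w_1 = 0.092533·0.3259 + -0.001809·11.6195 = 0.0091  (Intel)
  w_2 = 0.092533·0.8265 + -0.001809·12.5888 = 0.0537  (Pfizer)
  w_3 = 0.092533·4.6201 + -0.001809·26.0532 = 0.3804  (Boeing)
  w_4 = 0.092533·1.2823 + -0.001809·21.6713 = 0.0794  (Nike)
  w_5 = 0.092533·3.5956 + -0.001809·23.0115 = 0.2911  (Starbucks)
  w_6 = 0.092533·0.7299 + -0.001809·11.1562 = 0.0474  (Tesla)
Σw_i=1.0000  μᵀw=0.1490
σ²=wᵀΣw=λ₁·μ_p+λ₂ = 0.092533·0.149 + -0.001809 = 0.011978 ≈ 0.0120

0.0537


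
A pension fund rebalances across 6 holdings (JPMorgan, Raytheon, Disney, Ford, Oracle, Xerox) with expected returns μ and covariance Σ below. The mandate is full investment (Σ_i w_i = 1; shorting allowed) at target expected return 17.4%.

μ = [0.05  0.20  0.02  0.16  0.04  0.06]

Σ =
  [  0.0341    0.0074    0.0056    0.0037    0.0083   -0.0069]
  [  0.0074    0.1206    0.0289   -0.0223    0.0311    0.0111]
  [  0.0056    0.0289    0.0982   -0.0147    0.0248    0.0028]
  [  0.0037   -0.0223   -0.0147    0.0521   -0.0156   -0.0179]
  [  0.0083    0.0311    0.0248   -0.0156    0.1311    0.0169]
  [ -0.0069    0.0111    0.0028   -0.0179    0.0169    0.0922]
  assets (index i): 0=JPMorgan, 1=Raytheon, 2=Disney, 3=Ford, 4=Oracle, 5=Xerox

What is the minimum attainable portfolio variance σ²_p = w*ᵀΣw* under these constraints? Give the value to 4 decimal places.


0.0248

u=Σ⁻¹μ = [0.7094  2.2834  0.1100  4.4905  0.0664  1.2852]
v=Σ⁻¹𝟙 = [25.2805  7.4888  9.6053  30.2121  3.8760  16.6996]
a=μᵀu=1.292593  b=𝟙ᵀu=8.944846  c=𝟙ᵀv=93.162301  D=ac−b²=40.410709
λ₁=(c·0.174−b)/D = (93.162301·0.174−8.944846)/40.410709 = 0.179789
λ₂=(a−b·0.174)/D = (1.292593−8.944846·0.174)/40.410709 = -0.006528
w* = 0.179789·u + -0.006528·v:
  w_0 = 0.179789·0.7094 + -0.006528·25.2805 = -0.0375  (JPMorgan)
  w_1 = 0.179789·2.2834 + -0.006528·7.4888 = 0.3616  (Raytheon)
  w_2 = 0.179789·0.1100 + -0.006528·9.6053 = -0.0429  (Disney)
  w_3 = 0.179789·4.4905 + -0.006528·30.2121 = 0.6101  (Ford)
  w_4 = 0.179789·0.0664 + -0.006528·3.8760 = -0.0134  (Oracle)
  w_5 = 0.179789·1.2852 + -0.006528·16.6996 = 0.1221  (Xerox)
Σw_i=1.0000  μᵀw=0.1740
σ²=wᵀΣw=λ₁·μ_p+λ₂ = 0.179789·0.174 + -0.006528 = 0.024755 ≈ 0.0248


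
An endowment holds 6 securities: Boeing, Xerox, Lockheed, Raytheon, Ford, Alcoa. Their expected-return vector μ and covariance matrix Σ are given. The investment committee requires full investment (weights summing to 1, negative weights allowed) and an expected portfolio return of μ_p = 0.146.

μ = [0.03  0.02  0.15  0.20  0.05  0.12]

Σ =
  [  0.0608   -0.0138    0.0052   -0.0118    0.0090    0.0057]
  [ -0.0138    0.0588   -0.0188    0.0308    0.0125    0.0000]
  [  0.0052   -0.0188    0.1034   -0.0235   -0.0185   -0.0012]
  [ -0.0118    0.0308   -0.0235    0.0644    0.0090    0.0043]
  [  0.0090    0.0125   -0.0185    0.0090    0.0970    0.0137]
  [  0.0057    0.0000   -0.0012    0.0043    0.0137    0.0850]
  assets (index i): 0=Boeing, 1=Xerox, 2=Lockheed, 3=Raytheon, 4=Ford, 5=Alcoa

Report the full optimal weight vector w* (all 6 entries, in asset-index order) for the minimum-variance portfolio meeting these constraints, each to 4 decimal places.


0.1457  -0.0199  0.2565  0.4262  0.0667  0.1248

u=Σ⁻¹μ = [0.7246  -1.2219  2.3190  4.5300  0.4737  1.0904]
v=Σ⁻¹𝟙 = [20.1878  17.5999  16.6439  15.3631  6.6752  8.7928]
a=μᵀu=1.405675  b=𝟙ᵀu=7.915738  c=𝟙ᵀv=85.262709  D=ac−b²=57.192776
λ₁=(c·0.146−b)/D = (85.262709·0.146−7.915738)/57.192776 = 0.079252
λ₂=(a−b·0.146)/D = (1.405675−7.915738·0.146)/57.192776 = 0.004371
w* = 0.079252·u + 0.004371·v:
  w_0 = 0.079252·0.7246 + 0.004371·20.1878 = 0.1457  (Boeing)
  w_1 = 0.079252·-1.2219 + 0.004371·17.5999 = -0.0199  (Xerox)
  w_2 = 0.079252·2.3190 + 0.004371·16.6439 = 0.2565  (Lockheed)
  w_3 = 0.079252·4.5300 + 0.004371·15.3631 = 0.4262  (Raytheon)
  w_4 = 0.079252·0.4737 + 0.004371·6.6752 = 0.0667  (Ford)
  w_5 = 0.079252·1.0904 + 0.004371·8.7928 = 0.1248  (Alcoa)
Σw_i=1.0000  μᵀw=0.1460
σ²=wᵀΣw=λ₁·μ_p+λ₂ = 0.079252·0.146 + 0.004371 = 0.015942 ≈ 0.0159


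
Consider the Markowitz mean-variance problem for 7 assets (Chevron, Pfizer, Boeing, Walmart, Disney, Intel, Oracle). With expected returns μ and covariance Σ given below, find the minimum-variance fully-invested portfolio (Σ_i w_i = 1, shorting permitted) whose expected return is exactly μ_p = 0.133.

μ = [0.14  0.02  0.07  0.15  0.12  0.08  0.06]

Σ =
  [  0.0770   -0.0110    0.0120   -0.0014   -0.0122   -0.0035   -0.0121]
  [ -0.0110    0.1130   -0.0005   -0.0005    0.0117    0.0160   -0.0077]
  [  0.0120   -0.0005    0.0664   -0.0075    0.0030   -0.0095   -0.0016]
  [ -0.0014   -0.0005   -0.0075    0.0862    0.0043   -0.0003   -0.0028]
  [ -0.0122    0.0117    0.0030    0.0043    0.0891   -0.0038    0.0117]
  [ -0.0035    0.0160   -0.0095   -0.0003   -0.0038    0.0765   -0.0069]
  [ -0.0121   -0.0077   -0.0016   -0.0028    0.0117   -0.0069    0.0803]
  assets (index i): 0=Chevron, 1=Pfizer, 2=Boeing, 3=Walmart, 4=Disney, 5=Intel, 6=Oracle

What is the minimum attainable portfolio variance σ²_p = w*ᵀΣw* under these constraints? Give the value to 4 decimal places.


0.0205

g=Σ⁻¹μ = [2.1687  0.1261  1.0361  1.8355  1.4218  1.4230  1.0858]
h=Σ⁻¹𝟙 = [16.8447  8.4612  15.8519  13.4098  9.7505  16.0708  16.5466]
a=μᵀg=1.003607  b=𝟙ᵀg=9.097099  c=𝟙ᵀh=96.935441  D=ac−b²=14.527870
λ₁=(c·0.133−b)/D = (96.935441·0.133−9.097099)/14.527870 = 0.261244
λ₂=(a−b·0.133)/D = (1.003607−9.097099·0.133)/14.527870 = -0.014201
w* = 0.261244·g + -0.014201·h:
  w_0 = 0.261244·2.1687 + -0.014201·16.8447 = 0.3273  (Chevron)
  w_1 = 0.261244·0.1261 + -0.014201·8.4612 = -0.0872  (Pfizer)
  w_2 = 0.261244·1.0361 + -0.014201·15.8519 = 0.0456  (Boeing)
  w_3 = 0.261244·1.8355 + -0.014201·13.4098 = 0.2891  (Walmart)
  w_4 = 0.261244·1.4218 + -0.014201·9.7505 = 0.2330  (Disney)
  w_5 = 0.261244·1.4230 + -0.014201·16.0708 = 0.1435  (Intel)
  w_6 = 0.261244·1.0858 + -0.014201·16.5466 = 0.0487  (Oracle)
Σw_i=1.0000  μᵀw=0.1330
σ²=wᵀΣw=λ₁·μ_p+λ₂ = 0.261244·0.133 + -0.014201 = 0.020545 ≈ 0.0205


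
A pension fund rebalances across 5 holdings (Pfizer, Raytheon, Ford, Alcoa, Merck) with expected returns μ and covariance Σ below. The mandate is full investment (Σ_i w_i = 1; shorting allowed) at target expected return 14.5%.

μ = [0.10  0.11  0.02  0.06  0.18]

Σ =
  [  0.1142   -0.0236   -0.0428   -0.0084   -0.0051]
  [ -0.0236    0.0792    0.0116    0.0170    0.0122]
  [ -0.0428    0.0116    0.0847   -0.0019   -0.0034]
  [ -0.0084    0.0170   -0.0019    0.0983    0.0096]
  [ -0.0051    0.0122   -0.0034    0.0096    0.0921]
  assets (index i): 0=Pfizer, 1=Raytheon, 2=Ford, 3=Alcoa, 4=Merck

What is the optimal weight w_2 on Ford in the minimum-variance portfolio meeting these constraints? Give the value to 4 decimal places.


-0.0102

u=Σ⁻¹μ = [1.6246  1.3721  0.9517  0.3485  1.8614]
v=Σ⁻¹𝟙 = [20.2509  12.0308  21.0082  9.2329  10.1986]
a=μᵀu=0.688393  b=𝟙ᵀu=6.158374  c=𝟙ᵀv=72.721471  D=ac−b²=12.135391
λ₁=(c·0.145−b)/D = (72.721471·0.145−6.158374)/12.135391 = 0.361442
λ₂=(a−b·0.145)/D = (0.688393−6.158374·0.145)/12.135391 = -0.016857
w* = 0.361442·u + -0.016857·v:
  w_0 = 0.361442·1.6246 + -0.016857·20.2509 = 0.2458  (Pfizer)
  w_1 = 0.361442·1.3721 + -0.016857·12.0308 = 0.2931  (Raytheon)
  w_2 = 0.361442·0.9517 + -0.016857·21.0082 = -0.0102  (Ford)
  w_3 = 0.361442·0.3485 + -0.016857·9.2329 = -0.0297  (Alcoa)
  w_4 = 0.361442·1.8614 + -0.016857·10.1986 = 0.5009  (Merck)
Σw_i=1.0000  μᵀw=0.1450
σ²=wᵀΣw=λ₁·μ_p+λ₂ = 0.361442·0.145 + -0.016857 = 0.035552 ≈ 0.0356


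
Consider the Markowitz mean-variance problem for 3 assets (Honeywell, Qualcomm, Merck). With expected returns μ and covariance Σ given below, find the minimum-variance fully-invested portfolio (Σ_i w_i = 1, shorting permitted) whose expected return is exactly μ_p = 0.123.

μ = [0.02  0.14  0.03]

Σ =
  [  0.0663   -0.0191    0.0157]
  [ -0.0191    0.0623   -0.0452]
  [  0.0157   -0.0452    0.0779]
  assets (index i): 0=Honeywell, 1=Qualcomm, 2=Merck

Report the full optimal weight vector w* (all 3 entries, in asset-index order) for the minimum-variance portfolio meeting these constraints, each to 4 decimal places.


p=Σ⁻¹μ = [0.9532  4.6275  2.8780]
q=Σ⁻¹𝟙 = [20.4757  49.4764  37.4181]
a=μᵀp=0.753255  b=𝟙ᵀp=8.458754  c=𝟙ᵀq=107.370138  D=ac−b²=9.326544
λ₁=(c·0.123−b)/D = (107.370138·0.123−8.458754)/9.326544 = 0.509060
λ₂=(a−b·0.123)/D = (0.753255−8.458754·0.123)/9.326544 = -0.030791
w* = 0.509060·p + -0.030791·q:
  w_0 = 0.509060·0.9532 + -0.030791·20.4757 = -0.1452  (Honeywell)
  w_1 = 0.509060·4.6275 + -0.030791·49.4764 = 0.8323  (Qualcomm)
  w_2 = 0.509060·2.8780 + -0.030791·37.4181 = 0.3129  (Merck)
Σw_i=1.0000  μᵀw=0.1230
σ²=wᵀΣw=λ₁·μ_p+λ₂ = 0.509060·0.123 + -0.030791 = 0.031824 ≈ 0.0318

-0.1452  0.8323  0.3129


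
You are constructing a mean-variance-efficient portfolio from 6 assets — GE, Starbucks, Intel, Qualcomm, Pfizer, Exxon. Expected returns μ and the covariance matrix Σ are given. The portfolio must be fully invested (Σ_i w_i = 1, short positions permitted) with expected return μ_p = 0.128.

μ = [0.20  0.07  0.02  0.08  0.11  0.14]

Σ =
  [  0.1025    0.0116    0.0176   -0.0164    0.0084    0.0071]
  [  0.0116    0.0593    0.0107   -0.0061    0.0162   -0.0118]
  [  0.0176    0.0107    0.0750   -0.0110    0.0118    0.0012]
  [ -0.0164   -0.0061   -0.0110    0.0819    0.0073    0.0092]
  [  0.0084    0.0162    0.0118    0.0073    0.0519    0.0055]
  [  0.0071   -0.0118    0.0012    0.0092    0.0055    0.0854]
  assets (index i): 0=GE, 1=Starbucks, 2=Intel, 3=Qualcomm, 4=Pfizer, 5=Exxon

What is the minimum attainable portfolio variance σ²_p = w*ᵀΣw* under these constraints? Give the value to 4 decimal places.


0.0193

g=Σ⁻¹μ = [1.8820  0.9155  -0.3735  1.0963  1.3102  1.4122]
h=Σ⁻¹𝟙 = [7.1592  15.1209  10.1554  14.1900  7.9164  11.0225]
a=μᵀg=0.862531  b=𝟙ᵀg=6.242569  c=𝟙ᵀh=65.564400  D=ac−b²=17.581664
λ₁=(c·0.128−b)/D = (65.564400·0.128−6.242569)/17.581664 = 0.122268
λ₂=(a−b·0.128)/D = (0.862531−6.242569·0.128)/17.581664 = 0.003611
w* = 0.122268·g + 0.003611·h:
  w_0 = 0.122268·1.8820 + 0.003611·7.1592 = 0.2560  (GE)
  w_1 = 0.122268·0.9155 + 0.003611·15.1209 = 0.1665  (Starbucks)
  w_2 = 0.122268·-0.3735 + 0.003611·10.1554 = -0.0090  (Intel)
  w_3 = 0.122268·1.0963 + 0.003611·14.1900 = 0.1853  (Qualcomm)
  w_4 = 0.122268·1.3102 + 0.003611·7.9164 = 0.1888  (Pfizer)
  w_5 = 0.122268·1.4122 + 0.003611·11.0225 = 0.2125  (Exxon)
Σw_i=1.0000  μᵀw=0.1280
σ²=wᵀΣw=λ₁·μ_p+λ₂ = 0.122268·0.128 + 0.003611 = 0.019261 ≈ 0.0193


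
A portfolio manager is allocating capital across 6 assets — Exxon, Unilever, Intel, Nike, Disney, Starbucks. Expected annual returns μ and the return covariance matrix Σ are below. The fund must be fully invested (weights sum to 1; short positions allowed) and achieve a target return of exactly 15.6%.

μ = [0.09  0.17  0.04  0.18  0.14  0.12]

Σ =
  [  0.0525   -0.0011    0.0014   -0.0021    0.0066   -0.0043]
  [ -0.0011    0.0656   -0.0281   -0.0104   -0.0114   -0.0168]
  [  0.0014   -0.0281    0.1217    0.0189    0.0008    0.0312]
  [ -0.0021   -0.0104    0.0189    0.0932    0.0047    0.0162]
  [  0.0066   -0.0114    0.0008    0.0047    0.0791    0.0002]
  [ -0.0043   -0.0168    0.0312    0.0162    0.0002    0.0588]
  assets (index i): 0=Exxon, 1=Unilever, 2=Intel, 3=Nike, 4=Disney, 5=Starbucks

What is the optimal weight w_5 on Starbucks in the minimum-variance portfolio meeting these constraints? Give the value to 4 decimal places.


x=Σ⁻¹μ = [1.8227  4.0736  0.2642  1.7996  2.0885  2.6949]
y=Σ⁻¹𝟙 = [19.5730  27.8944  7.9402  8.5052  14.3935  19.8026]
a=μᵀx=1.806840  b=𝟙ᵀx=12.743570  c=𝟙ᵀy=98.108966  D=ac−b²=14.868590
λ₁=(c·0.156−b)/D = (98.108966·0.156−12.743570)/14.868590 = 0.172271
λ₂=(a−b·0.156)/D = (1.806840−12.743570·0.156)/14.868590 = -0.012184
w* = 0.172271·x + -0.012184·y:
  w_0 = 0.172271·1.8227 + -0.012184·19.5730 = 0.0755  (Exxon)
  w_1 = 0.172271·4.0736 + -0.012184·27.8944 = 0.3619  (Unilever)
  w_2 = 0.172271·0.2642 + -0.012184·7.9402 = -0.0512  (Intel)
  w_3 = 0.172271·1.7996 + -0.012184·8.5052 = 0.2064  (Nike)
  w_4 = 0.172271·2.0885 + -0.012184·14.3935 = 0.1844  (Disney)
  w_5 = 0.172271·2.6949 + -0.012184·19.8026 = 0.2230  (Starbucks)
Σw_i=1.0000  μᵀw=0.1560
σ²=wᵀΣw=λ₁·μ_p+λ₂ = 0.172271·0.156 + -0.012184 = 0.014690 ≈ 0.0147

0.2230


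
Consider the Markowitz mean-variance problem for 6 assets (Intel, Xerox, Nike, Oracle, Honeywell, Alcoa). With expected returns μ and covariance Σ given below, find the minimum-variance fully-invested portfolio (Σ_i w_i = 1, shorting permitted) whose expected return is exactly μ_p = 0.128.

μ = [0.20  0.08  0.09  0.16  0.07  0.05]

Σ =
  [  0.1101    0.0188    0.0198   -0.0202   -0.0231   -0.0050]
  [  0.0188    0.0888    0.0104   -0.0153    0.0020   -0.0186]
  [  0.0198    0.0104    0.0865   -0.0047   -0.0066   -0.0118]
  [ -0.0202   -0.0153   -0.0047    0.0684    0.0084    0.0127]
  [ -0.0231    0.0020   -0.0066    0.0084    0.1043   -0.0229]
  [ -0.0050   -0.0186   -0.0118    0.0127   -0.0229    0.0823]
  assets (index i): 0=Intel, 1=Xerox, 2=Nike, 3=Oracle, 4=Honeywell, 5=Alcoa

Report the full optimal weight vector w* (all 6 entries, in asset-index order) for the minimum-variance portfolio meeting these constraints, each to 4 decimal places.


0.2341  0.1161  0.0911  0.3004  0.1362  0.1222

g=Σ⁻¹μ = [2.3486  1.0020  0.7660  2.9857  1.1902  0.9569]
h=Σ⁻¹𝟙 = [11.7435  13.9560  11.9491  16.4821  15.6399  19.5398]
a=μᵀg=1.227704  b=𝟙ᵀg=9.249500  c=𝟙ᵀh=89.310283  D=ac−b²=24.093299
λ₁=(c·0.128−b)/D = (89.310283·0.128−9.249500)/24.093299 = 0.090574
λ₂=(a−b·0.128)/D = (1.227704−9.249500·0.128)/24.093299 = 0.001817
w* = 0.090574·g + 0.001817·h:
  w_0 = 0.090574·2.3486 + 0.001817·11.7435 = 0.2341  (Intel)
  w_1 = 0.090574·1.0020 + 0.001817·13.9560 = 0.1161  (Xerox)
  w_2 = 0.090574·0.7660 + 0.001817·11.9491 = 0.0911  (Nike)
  w_3 = 0.090574·2.9857 + 0.001817·16.4821 = 0.3004  (Oracle)
  w_4 = 0.090574·1.1902 + 0.001817·15.6399 = 0.1362  (Honeywell)
  w_5 = 0.090574·0.9569 + 0.001817·19.5398 = 0.1222  (Alcoa)
Σw_i=1.0000  μᵀw=0.1280
σ²=wᵀΣw=λ₁·μ_p+λ₂ = 0.090574·0.128 + 0.001817 = 0.013410 ≈ 0.0134
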